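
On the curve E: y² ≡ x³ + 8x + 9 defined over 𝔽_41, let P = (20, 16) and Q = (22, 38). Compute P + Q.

(38, 32)

(20, 16) + (22, 38). λ = (38 - 16)/(22 - 20) ≡ 22/2 mod 41. 2⁻¹ ≡ 21 (mod 41), so λ ≡ 11.
  x = λ² - 20 - 22 = 121 - 42 ≡ 38; y = λ·(20 - 38) - 16 ≡ 32. → (38, 32)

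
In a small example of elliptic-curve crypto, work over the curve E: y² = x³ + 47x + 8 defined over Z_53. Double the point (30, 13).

tangent at (30, 13): λ = (3·30² + 47)/(2·13) ≡ 44/26. 26⁻¹ ≡ 51 (mod 53), so λ ≡ 44·51 ≡ 18.
  x = λ² - 30 - 30 = 324 - 60 ≡ 52; y = λ·(30 - 52) - 13 ≡ 15. → (52, 15)

(52, 15)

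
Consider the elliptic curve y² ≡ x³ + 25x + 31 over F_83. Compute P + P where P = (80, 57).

tangent at (80, 57): λ = (3·80² + 25)/(2·57) ≡ 52/31. 31⁻¹ ≡ 75 (mod 83), so λ ≡ 52·75 ≡ 82.
  x = λ² - 80 - 80 = 6724 - 160 ≡ 7; y = λ·(80 - 7) - 57 ≡ 36. → (7, 36)

(7, 36)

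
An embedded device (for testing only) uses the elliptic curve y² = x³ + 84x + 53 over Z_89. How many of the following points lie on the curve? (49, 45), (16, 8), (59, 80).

(49, 45): 45² ≡ 67, rhs ≡ 66 → off.
(16, 8): 8² ≡ 64, rhs ≡ 64 → on.
(59, 80): 80² ≡ 81, rhs ≡ 81 → on.

2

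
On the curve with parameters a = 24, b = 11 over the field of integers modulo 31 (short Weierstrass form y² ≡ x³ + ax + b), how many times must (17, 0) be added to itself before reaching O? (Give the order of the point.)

2P: (17, 0) + (17, 0): same x and y₁ ≡ -y₂, so the sum is O.
2P = O, so the order is 2.

2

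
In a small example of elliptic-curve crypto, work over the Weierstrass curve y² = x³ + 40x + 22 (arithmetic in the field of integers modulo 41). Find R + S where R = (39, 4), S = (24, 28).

(39, 4) + (24, 28). λ = (28 - 4)/(24 - 39) ≡ 24/26 mod 41. 26⁻¹ ≡ 30 (mod 41) since 26·30 = 780 ≡ 1, so λ ≡ 23.
  x = λ² - 39 - 24 = 529 - 63 ≡ 15; y = λ·(39 - 15) - 4 ≡ 15. → (15, 15)

(15, 15)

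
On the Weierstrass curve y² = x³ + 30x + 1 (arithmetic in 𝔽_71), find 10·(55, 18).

Write G = (55, 18).
Repeated addition: build up to 10G.
2G: tangent at (55, 18): λ = (3·55² + 30)/(2·18) ≡ 17/36. 36⁻¹ ≡ 2 (mod 71), so λ ≡ 17·2 ≡ 34.
  x = λ² - 55 - 55 = 1156 - 110 ≡ 52; y = λ·(55 - 52) - 18 ≡ 13. → (52, 13)
3G: (52, 13) + (55, 18). λ = (18 - 13)/(55 - 52) ≡ 5/3 mod 71. 3⁻¹ ≡ 24 (mod 71), so λ ≡ 49.
  x = λ² - 52 - 55 = 2401 - 107 ≡ 22; y = λ·(52 - 22) - 13 ≡ 37. → (22, 37)
4G: (22, 37) + (55, 18). λ = (18 - 37)/(55 - 22) ≡ 52/33 mod 71. 33⁻¹ ≡ 28 (mod 71), so λ ≡ 36.
  x = λ² - 22 - 55 = 1296 - 77 ≡ 12; y = λ·(22 - 12) - 37 ≡ 39. → (12, 39)
5G: (12, 39) + (55, 18). λ = (18 - 39)/(55 - 12) ≡ 50/43 mod 71. 43⁻¹ ≡ 38 (mod 71) since 43·38 = 1634 ≡ 1, so λ ≡ 54.
  x = λ² - 12 - 55 = 2916 - 67 ≡ 9; y = λ·(12 - 9) - 39 ≡ 52. → (9, 52)
6G: (9, 52) + (55, 18). λ = (18 - 52)/(55 - 9) ≡ 37/46 mod 71. 46⁻¹ ≡ 17 (mod 71), so λ ≡ 61.
  x = λ² - 9 - 55 = 3721 - 64 ≡ 36; y = λ·(9 - 36) - 52 ≡ 5. → (36, 5)
7G: (36, 5) + (55, 18). λ = (18 - 5)/(55 - 36) ≡ 13/19 mod 71. 19⁻¹ ≡ 15 (mod 71), so λ ≡ 53.
  x = λ² - 36 - 55 = 2809 - 91 ≡ 20; y = λ·(36 - 20) - 5 ≡ 62. → (20, 62)
8G: (20, 62) + (55, 18). λ = (18 - 62)/(55 - 20) ≡ 27/35 mod 71. 35⁻¹ ≡ 69 (mod 71), so λ ≡ 17.
  x = λ² - 20 - 55 = 289 - 75 ≡ 1; y = λ·(20 - 1) - 62 ≡ 48. → (1, 48)
9G: (1, 48) + (55, 18). λ = (18 - 48)/(55 - 1) ≡ 41/54 mod 71. 54⁻¹ ≡ 25 (mod 71), so λ ≡ 31.
  x = λ² - 1 - 55 = 961 - 56 ≡ 53; y = λ·(1 - 53) - 48 ≡ 44. → (53, 44)
10G: (53, 44) + (55, 18). λ = (18 - 44)/(55 - 53) ≡ 45/2 mod 71. 2⁻¹ ≡ 36 (mod 71) since 2·36 = 72 ≡ 1, so λ ≡ 58.
  x = λ² - 53 - 55 = 3364 - 108 ≡ 61; y = λ·(53 - 61) - 44 ≡ 60. → (61, 60)

(61, 60)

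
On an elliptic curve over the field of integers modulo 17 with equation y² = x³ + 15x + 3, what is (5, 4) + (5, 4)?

tangent at (5, 4): λ = (3·5² + 15)/(2·4) ≡ 5/8. 8⁻¹ ≡ 15 (mod 17), so λ ≡ 5·15 ≡ 7.
  x = λ² - 5 - 5 = 49 - 10 ≡ 5; y = λ·(5 - 5) - 4 ≡ 13. → (5, 13)

(5, 13)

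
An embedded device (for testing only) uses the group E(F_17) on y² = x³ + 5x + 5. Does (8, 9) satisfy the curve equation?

yes

y² = 9² ≡ 13; x³ + 5x + 5 = 557 ≡ 13 (mod 17). 13 = 13.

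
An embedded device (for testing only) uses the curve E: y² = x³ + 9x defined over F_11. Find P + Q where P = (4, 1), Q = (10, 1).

(4, 1) + (10, 1). λ = (1 - 1)/(10 - 4) ≡ 0/6 mod 11. 6⁻¹ ≡ 2 (mod 11) since 6·2 = 12 ≡ 1, so λ ≡ 0.
  x = λ² - 4 - 10 = 0 - 14 ≡ 8; y = λ·(4 - 8) - 1 ≡ 10. → (8, 10)

(8, 10)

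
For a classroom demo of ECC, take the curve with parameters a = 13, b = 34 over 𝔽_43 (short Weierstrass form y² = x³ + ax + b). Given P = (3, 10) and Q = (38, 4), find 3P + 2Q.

(5, 40)

First 3P:
Repeated addition: build up to 3P.
2P: tangent at (3, 10): λ = (3·3² + 13)/(2·10) ≡ 40/20. 20⁻¹ ≡ 28 (mod 43) since 20·28 = 560 ≡ 1, so λ ≡ 40·28 ≡ 2.
  x = λ² - 3 - 3 = 4 - 6 ≡ 41; y = λ·(3 - 41) - 10 ≡ 0. → (41, 0)
3P: (41, 0) + (3, 10). λ = (10 - 0)/(3 - 41) ≡ 10/5 mod 43. 5⁻¹ ≡ 26 (mod 43) since 5·26 = 130 ≡ 1, so λ ≡ 2.
  x = λ² - 41 - 3 = 4 - 44 ≡ 3; y = λ·(41 - 3) - 0 ≡ 33. → (3, 33)
3P = (3, 33).
Next 2Q:
Repeated addition: build up to 2Q.
2Q: tangent at (38, 4): λ = (3·38² + 13)/(2·4) ≡ 2/8. 8⁻¹ ≡ 27 (mod 43) since 8·27 = 216 ≡ 1, so λ ≡ 2·27 ≡ 11.
  x = λ² - 38 - 38 = 121 - 76 ≡ 2; y = λ·(38 - 2) - 4 ≡ 5. → (2, 5)
2Q = (2, 5).
Finally 3P + 2Q:
(3, 33) + (2, 5). λ = (5 - 33)/(2 - 3) ≡ 15/42 mod 43. 42⁻¹ ≡ 42 (mod 43) since 42·42 = 1764 ≡ 1, so λ ≡ 28.
  x = λ² - 3 - 2 = 784 - 5 ≡ 5; y = λ·(3 - 5) - 33 ≡ 40. → (5, 40)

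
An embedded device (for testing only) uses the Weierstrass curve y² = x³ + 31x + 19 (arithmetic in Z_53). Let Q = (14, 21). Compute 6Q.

(16, 0)

Double-and-add on 6 = (110)₂. Start with Q = (14, 21) for the leading 1-bit.
double: tangent at (14, 21): λ = (3·14² + 31)/(2·21) ≡ 36/42. 42⁻¹ ≡ 24 (mod 53), so λ ≡ 36·24 ≡ 16.
  x = λ² - 14 - 14 = 256 - 28 ≡ 16; y = λ·(14 - 16) - 21 ≡ 0. → (16, 0)
add Q: (16, 0) + (14, 21). λ = (21 - 0)/(14 - 16) ≡ 21/51 mod 53. 51⁻¹ ≡ 26 (mod 53) since 51·26 = 1326 ≡ 1, so λ ≡ 16.
  x = λ² - 16 - 14 = 256 - 30 ≡ 14; y = λ·(16 - 14) - 0 ≡ 32. → (14, 32)
double: tangent at (14, 32): λ = (3·14² + 31)/(2·32) ≡ 36/11. 11⁻¹ ≡ 29 (mod 53) since 11·29 = 319 ≡ 1, so λ ≡ 36·29 ≡ 37.
  x = λ² - 14 - 14 = 1369 - 28 ≡ 16; y = λ·(14 - 16) - 32 ≡ 0. → (16, 0)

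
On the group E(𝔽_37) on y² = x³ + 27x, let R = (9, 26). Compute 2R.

tangent at (9, 26): λ = (3·9² + 27)/(2·26) ≡ 11/15. 15⁻¹ ≡ 5 (mod 37), so λ ≡ 11·5 ≡ 18.
  x = λ² - 9 - 9 = 324 - 18 ≡ 10; y = λ·(9 - 10) - 26 ≡ 30. → (10, 30)

(10, 30)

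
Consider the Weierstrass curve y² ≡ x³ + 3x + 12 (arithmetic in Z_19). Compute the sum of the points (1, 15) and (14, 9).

(5, 0)

(1, 15) + (14, 9). λ = (9 - 15)/(14 - 1) ≡ 13/13 mod 19. 13⁻¹ ≡ 3 (mod 19), so λ ≡ 1.
  x = λ² - 1 - 14 = 1 - 15 ≡ 5; y = λ·(1 - 5) - 15 ≡ 0. → (5, 0)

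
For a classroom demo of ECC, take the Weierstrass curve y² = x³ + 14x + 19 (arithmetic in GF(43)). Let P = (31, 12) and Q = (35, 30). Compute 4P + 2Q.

First 4P:
Double-and-add on 4 = (100)₂. Start with P = (31, 12) for the leading 1-bit.
double: tangent at (31, 12): λ = (3·31² + 14)/(2·12) ≡ 16/24. 24⁻¹ ≡ 9 (mod 43), so λ ≡ 16·9 ≡ 15.
  x = λ² - 31 - 31 = 225 - 62 ≡ 34; y = λ·(31 - 34) - 12 ≡ 29. → (34, 29)
double: tangent at (34, 29): λ = (3·34² + 14)/(2·29) ≡ 42/15. 15⁻¹ ≡ 23 (mod 43) since 15·23 = 345 ≡ 1, so λ ≡ 42·23 ≡ 20.
  x = λ² - 34 - 34 = 400 - 68 ≡ 31; y = λ·(34 - 31) - 29 ≡ 31. → (31, 31)
4P = (31, 31).
Next 2Q:
Repeated addition: build up to 2Q.
2Q: tangent at (35, 30): λ = (3·35² + 14)/(2·30) ≡ 34/17. 17⁻¹ ≡ 38 (mod 43) since 17·38 = 646 ≡ 1, so λ ≡ 34·38 ≡ 2.
  x = λ² - 35 - 35 = 4 - 70 ≡ 20; y = λ·(35 - 20) - 30 ≡ 0. → (20, 0)
2Q = (20, 0).
Finally 4P + 2Q:
(31, 31) + (20, 0). λ = (0 - 31)/(20 - 31) ≡ 12/32 mod 43. 32⁻¹ ≡ 39 (mod 43) since 32·39 = 1248 ≡ 1, so λ ≡ 38.
  x = λ² - 31 - 20 = 1444 - 51 ≡ 17; y = λ·(31 - 17) - 31 ≡ 28. → (17, 28)

(17, 28)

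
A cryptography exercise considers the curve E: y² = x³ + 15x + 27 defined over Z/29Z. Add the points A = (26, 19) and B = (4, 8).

(21, 27)

(26, 19) + (4, 8). λ = (8 - 19)/(4 - 26) ≡ 18/7 mod 29. 7⁻¹ ≡ 25 (mod 29) since 7·25 = 175 ≡ 1, so λ ≡ 15.
  x = λ² - 26 - 4 = 225 - 30 ≡ 21; y = λ·(26 - 21) - 19 ≡ 27. → (21, 27)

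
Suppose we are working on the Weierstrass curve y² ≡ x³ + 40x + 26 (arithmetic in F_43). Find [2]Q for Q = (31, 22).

(25, 15)

tangent at (31, 22): λ = (3·31² + 40)/(2·22) ≡ 42/1. 1⁻¹ ≡ 1 (mod 43), so λ ≡ 42·1 ≡ 42.
  x = λ² - 31 - 31 = 1764 - 62 ≡ 25; y = λ·(31 - 25) - 22 ≡ 15. → (25, 15)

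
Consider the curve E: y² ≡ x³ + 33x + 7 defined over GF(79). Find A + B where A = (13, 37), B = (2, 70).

(13, 37) + (2, 70). λ = (70 - 37)/(2 - 13) ≡ 33/68 mod 79. 68⁻¹ ≡ 43 (mod 79), so λ ≡ 76.
  x = λ² - 13 - 2 = 5776 - 15 ≡ 73; y = λ·(13 - 73) - 37 ≡ 64. → (73, 64)

(73, 64)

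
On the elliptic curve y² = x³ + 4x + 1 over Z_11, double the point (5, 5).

tangent at (5, 5): λ = (3·5² + 4)/(2·5) ≡ 2/10. 10⁻¹ ≡ 10 (mod 11), so λ ≡ 2·10 ≡ 9.
  x = λ² - 5 - 5 = 81 - 10 ≡ 5; y = λ·(5 - 5) - 5 ≡ 6. → (5, 6)

(5, 6)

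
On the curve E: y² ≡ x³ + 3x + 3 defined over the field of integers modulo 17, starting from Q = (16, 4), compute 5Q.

Repeated addition: build up to 5Q.
2Q: tangent at (16, 4): λ = (3·16² + 3)/(2·4) ≡ 6/8. 8⁻¹ ≡ 15 (mod 17), so λ ≡ 6·15 ≡ 5.
  x = λ² - 16 - 16 = 25 - 32 ≡ 10; y = λ·(16 - 10) - 4 ≡ 9. → (10, 9)
3Q: (10, 9) + (16, 4). λ = (4 - 9)/(16 - 10) ≡ 12/6 mod 17. 6⁻¹ ≡ 3 (mod 17) since 6·3 = 18 ≡ 1, so λ ≡ 2.
  x = λ² - 10 - 16 = 4 - 26 ≡ 12; y = λ·(10 - 12) - 9 ≡ 4. → (12, 4)
4Q: (12, 4) + (16, 4). λ = (4 - 4)/(16 - 12) ≡ 0/4 mod 17. 4⁻¹ ≡ 13 (mod 17), so λ ≡ 0.
  x = λ² - 12 - 16 = 0 - 28 ≡ 6; y = λ·(12 - 6) - 4 ≡ 13. → (6, 13)
5Q: (6, 13) + (16, 4). λ = (4 - 13)/(16 - 6) ≡ 8/10 mod 17. 10⁻¹ ≡ 12 (mod 17), so λ ≡ 11.
  x = λ² - 6 - 16 = 121 - 22 ≡ 14; y = λ·(6 - 14) - 13 ≡ 1. → (14, 1)

(14, 1)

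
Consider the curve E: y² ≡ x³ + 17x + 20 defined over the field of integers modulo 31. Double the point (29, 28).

(11, 9)

tangent at (29, 28): λ = (3·29² + 17)/(2·28) ≡ 29/25. 25⁻¹ ≡ 5 (mod 31), so λ ≡ 29·5 ≡ 21.
  x = λ² - 29 - 29 = 441 - 58 ≡ 11; y = λ·(29 - 11) - 28 ≡ 9. → (11, 9)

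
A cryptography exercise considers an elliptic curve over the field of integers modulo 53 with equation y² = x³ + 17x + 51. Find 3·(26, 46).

Write Q = (26, 46).
Repeated addition: build up to 3Q.
2Q: tangent at (26, 46): λ = (3·26² + 17)/(2·46) ≡ 31/39. 39⁻¹ ≡ 34 (mod 53), so λ ≡ 31·34 ≡ 47.
  x = λ² - 26 - 26 = 2209 - 52 ≡ 37; y = λ·(26 - 37) - 46 ≡ 20. → (37, 20)
3Q: (37, 20) + (26, 46). λ = (46 - 20)/(26 - 37) ≡ 26/42 mod 53. 42⁻¹ ≡ 24 (mod 53) since 42·24 = 1008 ≡ 1, so λ ≡ 41.
  x = λ² - 37 - 26 = 1681 - 63 ≡ 28; y = λ·(37 - 28) - 20 ≡ 31. → (28, 31)

(28, 31)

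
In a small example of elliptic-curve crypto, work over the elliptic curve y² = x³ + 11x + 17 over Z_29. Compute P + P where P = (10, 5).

(5, 20)

tangent at (10, 5): λ = (3·10² + 11)/(2·5) ≡ 21/10. 10⁻¹ ≡ 3 (mod 29), so λ ≡ 21·3 ≡ 5.
  x = λ² - 10 - 10 = 25 - 20 ≡ 5; y = λ·(10 - 5) - 5 ≡ 20. → (5, 20)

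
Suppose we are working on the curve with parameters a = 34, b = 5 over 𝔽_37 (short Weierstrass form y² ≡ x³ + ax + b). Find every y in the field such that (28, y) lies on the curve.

x³ + 34x + 5 = 22909 ≡ 6 (mod 37).
6 is a non-residue mod 37; no y exists.

none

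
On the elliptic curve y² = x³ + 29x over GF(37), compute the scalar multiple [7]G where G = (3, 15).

(34, 16)

Repeated addition: build up to 7G.
2G: tangent at (3, 15): λ = (3·3² + 29)/(2·15) ≡ 19/30. 30⁻¹ ≡ 21 (mod 37), so λ ≡ 19·21 ≡ 29.
  x = λ² - 3 - 3 = 841 - 6 ≡ 21; y = λ·(3 - 21) - 15 ≡ 18. → (21, 18)
3G: (21, 18) + (3, 15). λ = (15 - 18)/(3 - 21) ≡ 34/19 mod 37. 19⁻¹ ≡ 2 (mod 37) since 19·2 = 38 ≡ 1, so λ ≡ 31.
  x = λ² - 21 - 3 = 961 - 24 ≡ 12; y = λ·(21 - 12) - 18 ≡ 2. → (12, 2)
4G: (12, 2) + (3, 15). λ = (15 - 2)/(3 - 12) ≡ 13/28 mod 37. 28⁻¹ ≡ 4 (mod 37) since 28·4 = 112 ≡ 1, so λ ≡ 15.
  x = λ² - 12 - 3 = 225 - 15 ≡ 25; y = λ·(12 - 25) - 2 ≡ 25. → (25, 25)
5G: (25, 25) + (3, 15). λ = (15 - 25)/(3 - 25) ≡ 27/15 mod 37. 15⁻¹ ≡ 5 (mod 37), so λ ≡ 24.
  x = λ² - 25 - 3 = 576 - 28 ≡ 30; y = λ·(25 - 30) - 25 ≡ 3. → (30, 3)
6G: (30, 3) + (3, 15). λ = (15 - 3)/(3 - 30) ≡ 12/10 mod 37. 10⁻¹ ≡ 26 (mod 37) since 10·26 = 260 ≡ 1, so λ ≡ 16.
  x = λ² - 30 - 3 = 256 - 33 ≡ 1; y = λ·(30 - 1) - 3 ≡ 17. → (1, 17)
7G: (1, 17) + (3, 15). λ = (15 - 17)/(3 - 1) ≡ 35/2 mod 37. 2⁻¹ ≡ 19 (mod 37) since 2·19 = 38 ≡ 1, so λ ≡ 36.
  x = λ² - 1 - 3 = 1296 - 4 ≡ 34; y = λ·(1 - 34) - 17 ≡ 16. → (34, 16)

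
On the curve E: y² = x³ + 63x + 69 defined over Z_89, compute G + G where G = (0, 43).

tangent at (0, 43): λ = (3·0² + 63)/(2·43) ≡ 63/86. 86⁻¹ ≡ 59 (mod 89) since 86·59 = 5074 ≡ 1, so λ ≡ 63·59 ≡ 68.
  x = λ² - 0 - 0 = 4624 - 0 ≡ 85; y = λ·(0 - 85) - 43 ≡ 51. → (85, 51)

(85, 51)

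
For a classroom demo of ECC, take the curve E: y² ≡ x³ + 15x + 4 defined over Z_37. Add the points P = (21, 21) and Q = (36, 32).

(8, 28)

(21, 21) + (36, 32). λ = (32 - 21)/(36 - 21) ≡ 11/15 mod 37. 15⁻¹ ≡ 5 (mod 37) since 15·5 = 75 ≡ 1, so λ ≡ 18.
  x = λ² - 21 - 36 = 324 - 57 ≡ 8; y = λ·(21 - 8) - 21 ≡ 28. → (8, 28)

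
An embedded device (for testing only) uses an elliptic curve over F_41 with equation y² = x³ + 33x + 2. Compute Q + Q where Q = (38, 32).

tangent at (38, 32): λ = (3·38² + 33)/(2·32) ≡ 19/23. 23⁻¹ ≡ 25 (mod 41), so λ ≡ 19·25 ≡ 24.
  x = λ² - 38 - 38 = 576 - 76 ≡ 8; y = λ·(38 - 8) - 32 ≡ 32. → (8, 32)

(8, 32)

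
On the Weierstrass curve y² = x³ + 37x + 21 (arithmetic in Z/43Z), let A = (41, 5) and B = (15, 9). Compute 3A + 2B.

(41, 38)

First 3A:
Repeated addition: build up to 3A.
2A: tangent at (41, 5): λ = (3·41² + 37)/(2·5) ≡ 6/10. 10⁻¹ ≡ 13 (mod 43), so λ ≡ 6·13 ≡ 35.
  x = λ² - 41 - 41 = 1225 - 82 ≡ 25; y = λ·(41 - 25) - 5 ≡ 39. → (25, 39)
3A: (25, 39) + (41, 5). λ = (5 - 39)/(41 - 25) ≡ 9/16 mod 43. 16⁻¹ ≡ 35 (mod 43) since 16·35 = 560 ≡ 1, so λ ≡ 14.
  x = λ² - 25 - 41 = 196 - 66 ≡ 1; y = λ·(25 - 1) - 39 ≡ 39. → (1, 39)
3A = (1, 39).
Next 2B:
Repeated addition: build up to 2B.
2B: tangent at (15, 9): λ = (3·15² + 37)/(2·9) ≡ 24/18. 18⁻¹ ≡ 12 (mod 43), so λ ≡ 24·12 ≡ 30.
  x = λ² - 15 - 15 = 900 - 30 ≡ 10; y = λ·(15 - 10) - 9 ≡ 12. → (10, 12)
2B = (10, 12).
Finally 3A + 2B:
(1, 39) + (10, 12). λ = (12 - 39)/(10 - 1) ≡ 16/9 mod 43. 9⁻¹ ≡ 24 (mod 43), so λ ≡ 40.
  x = λ² - 1 - 10 = 1600 - 11 ≡ 41; y = λ·(1 - 41) - 39 ≡ 38. → (41, 38)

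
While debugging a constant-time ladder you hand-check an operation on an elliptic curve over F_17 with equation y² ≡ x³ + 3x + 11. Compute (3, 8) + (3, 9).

The two points share x = 3 and their y-coordinates satisfy 8 + 9 ≡ 0 (mod 17), so they are inverses. Their sum is 𝒪.

O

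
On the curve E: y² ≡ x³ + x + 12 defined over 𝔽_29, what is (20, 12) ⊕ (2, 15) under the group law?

(20, 12) + (2, 15). λ = (15 - 12)/(2 - 20) ≡ 3/11 mod 29. 11⁻¹ ≡ 8 (mod 29), so λ ≡ 24.
  x = λ² - 20 - 2 = 576 - 22 ≡ 3; y = λ·(20 - 3) - 12 ≡ 19. → (3, 19)

(3, 19)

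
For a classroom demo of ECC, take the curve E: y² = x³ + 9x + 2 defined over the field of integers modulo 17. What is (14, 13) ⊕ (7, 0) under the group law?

(14, 13) + (7, 0). λ = (0 - 13)/(7 - 14) ≡ 4/10 mod 17. 10⁻¹ ≡ 12 (mod 17), so λ ≡ 14.
  x = λ² - 14 - 7 = 196 - 21 ≡ 5; y = λ·(14 - 5) - 13 ≡ 11. → (5, 11)

(5, 11)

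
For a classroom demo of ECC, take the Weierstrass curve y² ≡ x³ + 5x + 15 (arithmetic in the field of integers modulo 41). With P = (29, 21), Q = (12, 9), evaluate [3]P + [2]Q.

(28, 34)

First 3P:
Repeated addition: build up to 3P.
2P: tangent at (29, 21): λ = (3·29² + 5)/(2·21) ≡ 27/1. 1⁻¹ ≡ 1 (mod 41) since 1·1 = 1 ≡ 1, so λ ≡ 27·1 ≡ 27.
  x = λ² - 29 - 29 = 729 - 58 ≡ 15; y = λ·(29 - 15) - 21 ≡ 29. → (15, 29)
3P: (15, 29) + (29, 21). λ = (21 - 29)/(29 - 15) ≡ 33/14 mod 41. 14⁻¹ ≡ 3 (mod 41), so λ ≡ 17.
  x = λ² - 15 - 29 = 289 - 44 ≡ 40; y = λ·(15 - 40) - 29 ≡ 38. → (40, 38)
3P = (40, 38).
Next 2Q:
Repeated addition: build up to 2Q.
2Q: tangent at (12, 9): λ = (3·12² + 5)/(2·9) ≡ 27/18. 18⁻¹ ≡ 16 (mod 41), so λ ≡ 27·16 ≡ 22.
  x = λ² - 12 - 12 = 484 - 24 ≡ 9; y = λ·(12 - 9) - 9 ≡ 16. → (9, 16)
2Q = (9, 16).
Finally 3P + 2Q:
(40, 38) + (9, 16). λ = (16 - 38)/(9 - 40) ≡ 19/10 mod 41. 10⁻¹ ≡ 37 (mod 41), so λ ≡ 6.
  x = λ² - 40 - 9 = 36 - 49 ≡ 28; y = λ·(40 - 28) - 38 ≡ 34. → (28, 34)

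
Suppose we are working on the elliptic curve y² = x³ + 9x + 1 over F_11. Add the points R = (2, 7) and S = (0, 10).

(2, 7) + (0, 10). λ = (10 - 7)/(0 - 2) ≡ 3/9 mod 11. 9⁻¹ ≡ 5 (mod 11), so λ ≡ 4.
  x = λ² - 2 - 0 = 16 - 2 ≡ 3; y = λ·(2 - 3) - 7 ≡ 0. → (3, 0)

(3, 0)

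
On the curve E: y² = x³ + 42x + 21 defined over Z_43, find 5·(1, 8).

(21, 39)

Write P = (1, 8).
Double-and-add on 5 = (101)₂. Start with P = (1, 8) for the leading 1-bit.
double: tangent at (1, 8): λ = (3·1² + 42)/(2·8) ≡ 2/16. 16⁻¹ ≡ 35 (mod 43), so λ ≡ 2·35 ≡ 27.
  x = λ² - 1 - 1 = 729 - 2 ≡ 39; y = λ·(1 - 39) - 8 ≡ 41. → (39, 41)
double: tangent at (39, 41): λ = (3·39² + 42)/(2·41) ≡ 4/39. 39⁻¹ ≡ 32 (mod 43), so λ ≡ 4·32 ≡ 42.
  x = λ² - 39 - 39 = 1764 - 78 ≡ 9; y = λ·(39 - 9) - 41 ≡ 15. → (9, 15)
add P: (9, 15) + (1, 8). λ = (8 - 15)/(1 - 9) ≡ 36/35 mod 43. 35⁻¹ ≡ 16 (mod 43), so λ ≡ 17.
  x = λ² - 9 - 1 = 289 - 10 ≡ 21; y = λ·(9 - 21) - 15 ≡ 39. → (21, 39)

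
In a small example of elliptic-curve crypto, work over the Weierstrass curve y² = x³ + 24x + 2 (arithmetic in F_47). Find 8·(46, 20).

Write Q = (46, 20).
Double-and-add on 8 = (1000)₂. Start with Q = (46, 20) for the leading 1-bit.
double: tangent at (46, 20): λ = (3·46² + 24)/(2·20) ≡ 27/40. 40⁻¹ ≡ 20 (mod 47), so λ ≡ 27·20 ≡ 23.
  x = λ² - 46 - 46 = 529 - 92 ≡ 14; y = λ·(46 - 14) - 20 ≡ 11. → (14, 11)
double: tangent at (14, 11): λ = (3·14² + 24)/(2·11) ≡ 1/22. 22⁻¹ ≡ 15 (mod 47), so λ ≡ 1·15 ≡ 15.
  x = λ² - 14 - 14 = 225 - 28 ≡ 9; y = λ·(14 - 9) - 11 ≡ 17. → (9, 17)
double: tangent at (9, 17): λ = (3·9² + 24)/(2·17) ≡ 32/34. 34⁻¹ ≡ 18 (mod 47) since 34·18 = 612 ≡ 1, so λ ≡ 32·18 ≡ 12.
  x = λ² - 9 - 9 = 144 - 18 ≡ 32; y = λ·(9 - 32) - 17 ≡ 36. → (32, 36)

(32, 36)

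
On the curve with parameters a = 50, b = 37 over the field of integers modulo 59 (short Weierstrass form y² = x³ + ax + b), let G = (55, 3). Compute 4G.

(33, 10)

Repeated addition: build up to 4G.
2G: tangent at (55, 3): λ = (3·55² + 50)/(2·3) ≡ 39/6. 6⁻¹ ≡ 10 (mod 59) since 6·10 = 60 ≡ 1, so λ ≡ 39·10 ≡ 36.
  x = λ² - 55 - 55 = 1296 - 110 ≡ 6; y = λ·(55 - 6) - 3 ≡ 50. → (6, 50)
3G: (6, 50) + (55, 3). λ = (3 - 50)/(55 - 6) ≡ 12/49 mod 59. 49⁻¹ ≡ 53 (mod 59), so λ ≡ 46.
  x = λ² - 6 - 55 = 2116 - 61 ≡ 49; y = λ·(6 - 49) - 50 ≡ 37. → (49, 37)
4G: (49, 37) + (55, 3). λ = (3 - 37)/(55 - 49) ≡ 25/6 mod 59. 6⁻¹ ≡ 10 (mod 59) since 6·10 = 60 ≡ 1, so λ ≡ 14.
  x = λ² - 49 - 55 = 196 - 104 ≡ 33; y = λ·(49 - 33) - 37 ≡ 10. → (33, 10)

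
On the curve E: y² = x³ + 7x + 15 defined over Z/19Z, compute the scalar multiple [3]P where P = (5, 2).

(18, 11)

Repeated addition: build up to 3P.
2P: tangent at (5, 2): λ = (3·5² + 7)/(2·2) ≡ 6/4. 4⁻¹ ≡ 5 (mod 19), so λ ≡ 6·5 ≡ 11.
  x = λ² - 5 - 5 = 121 - 10 ≡ 16; y = λ·(5 - 16) - 2 ≡ 10. → (16, 10)
3P: (16, 10) + (5, 2). λ = (2 - 10)/(5 - 16) ≡ 11/8 mod 19. 8⁻¹ ≡ 12 (mod 19), so λ ≡ 18.
  x = λ² - 16 - 5 = 324 - 21 ≡ 18; y = λ·(16 - 18) - 10 ≡ 11. → (18, 11)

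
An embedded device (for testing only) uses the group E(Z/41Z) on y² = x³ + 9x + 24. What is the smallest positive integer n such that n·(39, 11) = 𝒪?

2P: tangent at (39, 11): λ = (3·39² + 9)/(2·11) ≡ 21/22. 22⁻¹ ≡ 28 (mod 41), so λ ≡ 21·28 ≡ 14.
  x = λ² - 39 - 39 = 196 - 78 ≡ 36; y = λ·(39 - 36) - 11 ≡ 31. → (36, 31)
3P: (36, 31) + (39, 11). λ = (11 - 31)/(39 - 36) ≡ 21/3 mod 41. 3⁻¹ ≡ 14 (mod 41), so λ ≡ 7.
  x = λ² - 36 - 39 = 49 - 75 ≡ 15; y = λ·(36 - 15) - 31 ≡ 34. → (15, 34)
4P: (15, 34) + (39, 11). λ = (11 - 34)/(39 - 15) ≡ 18/24 mod 41. 24⁻¹ ≡ 12 (mod 41), so λ ≡ 11.
  x = λ² - 15 - 39 = 121 - 54 ≡ 26; y = λ·(15 - 26) - 34 ≡ 9. → (26, 9)
5P: (26, 9) + (39, 11). λ = (11 - 9)/(39 - 26) ≡ 2/13 mod 41. 13⁻¹ ≡ 19 (mod 41), so λ ≡ 38.
  x = λ² - 26 - 39 = 1444 - 65 ≡ 26; y = λ·(26 - 26) - 9 ≡ 32. → (26, 32)
6P: (26, 32) + (39, 11). λ = (11 - 32)/(39 - 26) ≡ 20/13 mod 41. 13⁻¹ ≡ 19 (mod 41), so λ ≡ 11.
  x = λ² - 26 - 39 = 121 - 65 ≡ 15; y = λ·(26 - 15) - 32 ≡ 7. → (15, 7)
7P: (15, 7) + (39, 11). λ = (11 - 7)/(39 - 15) ≡ 4/24 mod 41. 24⁻¹ ≡ 12 (mod 41) since 24·12 = 288 ≡ 1, so λ ≡ 7.
  x = λ² - 15 - 39 = 49 - 54 ≡ 36; y = λ·(15 - 36) - 7 ≡ 10. → (36, 10)
8P: (36, 10) + (39, 11). λ = (11 - 10)/(39 - 36) ≡ 1/3 mod 41. 3⁻¹ ≡ 14 (mod 41) since 3·14 = 42 ≡ 1, so λ ≡ 14.
  x = λ² - 36 - 39 = 196 - 75 ≡ 39; y = λ·(36 - 39) - 10 ≡ 30. → (39, 30)
9P: (39, 30) + (39, 11): same x and y₁ ≡ -y₂, so the sum is 𝒪.
9P = 𝒪, so the order is 9.

9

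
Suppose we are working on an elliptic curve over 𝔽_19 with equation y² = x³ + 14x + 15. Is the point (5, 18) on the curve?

y² = 18² ≡ 1; x³ + 14x + 15 = 210 ≡ 1 (mod 19). 1 = 1.

yes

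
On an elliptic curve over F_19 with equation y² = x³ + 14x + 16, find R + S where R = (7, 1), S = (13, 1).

(7, 1) + (13, 1). λ = (1 - 1)/(13 - 7) ≡ 0/6 mod 19. 6⁻¹ ≡ 16 (mod 19), so λ ≡ 0.
  x = λ² - 7 - 13 = 0 - 20 ≡ 18; y = λ·(7 - 18) - 1 ≡ 18. → (18, 18)

(18, 18)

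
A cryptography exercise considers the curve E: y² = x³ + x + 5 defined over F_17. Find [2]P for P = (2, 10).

tangent at (2, 10): λ = (3·2² + 1)/(2·10) ≡ 13/3. 3⁻¹ ≡ 6 (mod 17), so λ ≡ 13·6 ≡ 10.
  x = λ² - 2 - 2 = 100 - 4 ≡ 11; y = λ·(2 - 11) - 10 ≡ 2. → (11, 2)

(11, 2)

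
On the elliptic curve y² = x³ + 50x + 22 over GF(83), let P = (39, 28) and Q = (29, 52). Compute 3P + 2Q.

(59, 42)

First 3P:
Repeated addition: build up to 3P.
2P: tangent at (39, 28): λ = (3·39² + 50)/(2·28) ≡ 48/56. 56⁻¹ ≡ 43 (mod 83), so λ ≡ 48·43 ≡ 72.
  x = λ² - 39 - 39 = 5184 - 78 ≡ 43; y = λ·(39 - 43) - 28 ≡ 16. → (43, 16)
3P: (43, 16) + (39, 28). λ = (28 - 16)/(39 - 43) ≡ 12/79 mod 83. 79⁻¹ ≡ 62 (mod 83) since 79·62 = 4898 ≡ 1, so λ ≡ 80.
  x = λ² - 43 - 39 = 6400 - 82 ≡ 10; y = λ·(43 - 10) - 16 ≡ 51. → (10, 51)
3P = (10, 51).
Next 2Q:
Repeated addition: build up to 2Q.
2Q: tangent at (29, 52): λ = (3·29² + 50)/(2·52) ≡ 0/21. 21⁻¹ ≡ 4 (mod 83) since 21·4 = 84 ≡ 1, so λ ≡ 0·4 ≡ 0.
  x = λ² - 29 - 29 = 0 - 58 ≡ 25; y = λ·(29 - 25) - 52 ≡ 31. → (25, 31)
2Q = (25, 31).
Finally 3P + 2Q:
(10, 51) + (25, 31). λ = (31 - 51)/(25 - 10) ≡ 63/15 mod 83. 15⁻¹ ≡ 72 (mod 83), so λ ≡ 54.
  x = λ² - 10 - 25 = 2916 - 35 ≡ 59; y = λ·(10 - 59) - 51 ≡ 42. → (59, 42)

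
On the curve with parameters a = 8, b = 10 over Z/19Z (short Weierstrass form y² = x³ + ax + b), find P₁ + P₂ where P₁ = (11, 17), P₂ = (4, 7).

(11, 17) + (4, 7). λ = (7 - 17)/(4 - 11) ≡ 9/12 mod 19. 12⁻¹ ≡ 8 (mod 19), so λ ≡ 15.
  x = λ² - 11 - 4 = 225 - 15 ≡ 1; y = λ·(11 - 1) - 17 ≡ 0. → (1, 0)

(1, 0)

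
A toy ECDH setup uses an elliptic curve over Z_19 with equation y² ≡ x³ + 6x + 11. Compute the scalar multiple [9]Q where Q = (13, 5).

(12, 14)

Repeated addition: build up to 9Q.
2Q: tangent at (13, 5): λ = (3·13² + 6)/(2·5) ≡ 0/10. 10⁻¹ ≡ 2 (mod 19) since 10·2 = 20 ≡ 1, so λ ≡ 0·2 ≡ 0.
  x = λ² - 13 - 13 = 0 - 26 ≡ 12; y = λ·(13 - 12) - 5 ≡ 14. → (12, 14)
3Q: (12, 14) + (13, 5). λ = (5 - 14)/(13 - 12) ≡ 10/1 mod 19. 1⁻¹ ≡ 1 (mod 19), so λ ≡ 10.
  x = λ² - 12 - 13 = 100 - 25 ≡ 18; y = λ·(12 - 18) - 14 ≡ 2. → (18, 2)
4Q: (18, 2) + (13, 5). λ = (5 - 2)/(13 - 18) ≡ 3/14 mod 19. 14⁻¹ ≡ 15 (mod 19), so λ ≡ 7.
  x = λ² - 18 - 13 = 49 - 31 ≡ 18; y = λ·(18 - 18) - 2 ≡ 17. → (18, 17)
5Q: (18, 17) + (13, 5). λ = (5 - 17)/(13 - 18) ≡ 7/14 mod 19. 14⁻¹ ≡ 15 (mod 19), so λ ≡ 10.
  x = λ² - 18 - 13 = 100 - 31 ≡ 12; y = λ·(18 - 12) - 17 ≡ 5. → (12, 5)
6Q: (12, 5) + (13, 5). λ = (5 - 5)/(13 - 12) ≡ 0/1 mod 19. 1⁻¹ ≡ 1 (mod 19), so λ ≡ 0.
  x = λ² - 12 - 13 = 0 - 25 ≡ 13; y = λ·(12 - 13) - 5 ≡ 14. → (13, 14)
7Q: (13, 14) + (13, 5): same x and y₁ ≡ -y₂, so the sum is the point at infinity.
8Q: the point at infinity + (13, 5) = (13, 5) (identity).
9Q: tangent at (13, 5): λ = (3·13² + 6)/(2·5) ≡ 0/10. 10⁻¹ ≡ 2 (mod 19), so λ ≡ 0·2 ≡ 0.
  x = λ² - 13 - 13 = 0 - 26 ≡ 12; y = λ·(13 - 12) - 5 ≡ 14. → (12, 14)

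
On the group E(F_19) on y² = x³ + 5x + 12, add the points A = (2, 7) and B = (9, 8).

(2, 7) + (9, 8). λ = (8 - 7)/(9 - 2) ≡ 1/7 mod 19. 7⁻¹ ≡ 11 (mod 19), so λ ≡ 11.
  x = λ² - 2 - 9 = 121 - 11 ≡ 15; y = λ·(2 - 15) - 7 ≡ 2. → (15, 2)

(15, 2)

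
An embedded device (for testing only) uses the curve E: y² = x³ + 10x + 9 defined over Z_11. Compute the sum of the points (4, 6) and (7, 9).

(1, 8)

(4, 6) + (7, 9). λ = (9 - 6)/(7 - 4) ≡ 3/3 mod 11. 3⁻¹ ≡ 4 (mod 11), so λ ≡ 1.
  x = λ² - 4 - 7 = 1 - 11 ≡ 1; y = λ·(4 - 1) - 6 ≡ 8. → (1, 8)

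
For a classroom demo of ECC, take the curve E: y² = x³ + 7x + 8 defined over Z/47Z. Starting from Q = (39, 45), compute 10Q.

O

Repeated addition: build up to 10Q.
2Q: tangent at (39, 45): λ = (3·39² + 7)/(2·45) ≡ 11/43. 43⁻¹ ≡ 35 (mod 47), so λ ≡ 11·35 ≡ 9.
  x = λ² - 39 - 39 = 81 - 78 ≡ 3; y = λ·(39 - 3) - 45 ≡ 44. → (3, 44)
3Q: (3, 44) + (39, 45). λ = (45 - 44)/(39 - 3) ≡ 1/36 mod 47. 36⁻¹ ≡ 17 (mod 47) since 36·17 = 612 ≡ 1, so λ ≡ 17.
  x = λ² - 3 - 39 = 289 - 42 ≡ 12; y = λ·(3 - 12) - 44 ≡ 38. → (12, 38)
4Q: (12, 38) + (39, 45). λ = (45 - 38)/(39 - 12) ≡ 7/27 mod 47. 27⁻¹ ≡ 7 (mod 47), so λ ≡ 2.
  x = λ² - 12 - 39 = 4 - 51 ≡ 0; y = λ·(12 - 0) - 38 ≡ 33. → (0, 33)
5Q: (0, 33) + (39, 45). λ = (45 - 33)/(39 - 0) ≡ 12/39 mod 47. 39⁻¹ ≡ 41 (mod 47), so λ ≡ 22.
  x = λ² - 0 - 39 = 484 - 39 ≡ 22; y = λ·(0 - 22) - 33 ≡ 0. → (22, 0)
6Q: (22, 0) + (39, 45). λ = (45 - 0)/(39 - 22) ≡ 45/17 mod 47. 17⁻¹ ≡ 36 (mod 47), so λ ≡ 22.
  x = λ² - 22 - 39 = 484 - 61 ≡ 0; y = λ·(22 - 0) - 0 ≡ 14. → (0, 14)
7Q: (0, 14) + (39, 45). λ = (45 - 14)/(39 - 0) ≡ 31/39 mod 47. 39⁻¹ ≡ 41 (mod 47), so λ ≡ 2.
  x = λ² - 0 - 39 = 4 - 39 ≡ 12; y = λ·(0 - 12) - 14 ≡ 9. → (12, 9)
8Q: (12, 9) + (39, 45). λ = (45 - 9)/(39 - 12) ≡ 36/27 mod 47. 27⁻¹ ≡ 7 (mod 47) since 27·7 = 189 ≡ 1, so λ ≡ 17.
  x = λ² - 12 - 39 = 289 - 51 ≡ 3; y = λ·(12 - 3) - 9 ≡ 3. → (3, 3)
9Q: (3, 3) + (39, 45). λ = (45 - 3)/(39 - 3) ≡ 42/36 mod 47. 36⁻¹ ≡ 17 (mod 47) since 36·17 = 612 ≡ 1, so λ ≡ 9.
  x = λ² - 3 - 39 = 81 - 42 ≡ 39; y = λ·(3 - 39) - 3 ≡ 2. → (39, 2)
10Q: (39, 2) + (39, 45): same x and y₁ ≡ -y₂, so the sum is O.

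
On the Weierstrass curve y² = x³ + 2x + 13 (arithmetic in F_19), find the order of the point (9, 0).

2P: (9, 0) + (9, 0): same x and y₁ ≡ -y₂, so the sum is ∞.
2P = ∞, so the order is 2.

2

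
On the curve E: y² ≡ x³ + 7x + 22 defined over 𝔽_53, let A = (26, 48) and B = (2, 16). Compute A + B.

(26, 48) + (2, 16). λ = (16 - 48)/(2 - 26) ≡ 21/29 mod 53. 29⁻¹ ≡ 11 (mod 53), so λ ≡ 19.
  x = λ² - 26 - 2 = 361 - 28 ≡ 15; y = λ·(26 - 15) - 48 ≡ 2. → (15, 2)

(15, 2)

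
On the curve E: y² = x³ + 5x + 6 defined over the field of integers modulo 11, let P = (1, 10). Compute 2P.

(3, 9)

tangent at (1, 10): λ = (3·1² + 5)/(2·10) ≡ 8/9. 9⁻¹ ≡ 5 (mod 11), so λ ≡ 8·5 ≡ 7.
  x = λ² - 1 - 1 = 49 - 2 ≡ 3; y = λ·(1 - 3) - 10 ≡ 9. → (3, 9)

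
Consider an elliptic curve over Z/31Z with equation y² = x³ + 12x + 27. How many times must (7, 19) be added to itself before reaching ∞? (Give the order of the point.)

2P: tangent at (7, 19): λ = (3·7² + 12)/(2·19) ≡ 4/7. 7⁻¹ ≡ 9 (mod 31), so λ ≡ 4·9 ≡ 5.
  x = λ² - 7 - 7 = 25 - 14 ≡ 11; y = λ·(7 - 11) - 19 ≡ 23. → (11, 23)
3P: (11, 23) + (7, 19). λ = (19 - 23)/(7 - 11) ≡ 27/27 mod 31. 27⁻¹ ≡ 23 (mod 31), so λ ≡ 1.
  x = λ² - 11 - 7 = 1 - 18 ≡ 14; y = λ·(11 - 14) - 23 ≡ 5. → (14, 5)
4P: (14, 5) + (7, 19). λ = (19 - 5)/(7 - 14) ≡ 14/24 mod 31. 24⁻¹ ≡ 22 (mod 31) since 24·22 = 528 ≡ 1, so λ ≡ 29.
  x = λ² - 14 - 7 = 841 - 21 ≡ 14; y = λ·(14 - 14) - 5 ≡ 26. → (14, 26)
5P: (14, 26) + (7, 19). λ = (19 - 26)/(7 - 14) ≡ 24/24 mod 31. 24⁻¹ ≡ 22 (mod 31), so λ ≡ 1.
  x = λ² - 14 - 7 = 1 - 21 ≡ 11; y = λ·(14 - 11) - 26 ≡ 8. → (11, 8)
6P: (11, 8) + (7, 19). λ = (19 - 8)/(7 - 11) ≡ 11/27 mod 31. 27⁻¹ ≡ 23 (mod 31) since 27·23 = 621 ≡ 1, so λ ≡ 5.
  x = λ² - 11 - 7 = 25 - 18 ≡ 7; y = λ·(11 - 7) - 8 ≡ 12. → (7, 12)
7P: (7, 12) + (7, 19): same x and y₁ ≡ -y₂, so the sum is ∞.
7P = ∞, so the order is 7.

7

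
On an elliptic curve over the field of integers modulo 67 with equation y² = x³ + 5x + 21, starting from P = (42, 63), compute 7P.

Double-and-add on 7 = (111)₂. Start with P = (42, 63) for the leading 1-bit.
double: tangent at (42, 63): λ = (3·42² + 5)/(2·63) ≡ 4/59. 59⁻¹ ≡ 25 (mod 67), so λ ≡ 4·25 ≡ 33.
  x = λ² - 42 - 42 = 1089 - 84 ≡ 0; y = λ·(42 - 0) - 63 ≡ 50. → (0, 50)
add P: (0, 50) + (42, 63). λ = (63 - 50)/(42 - 0) ≡ 13/42 mod 67. 42⁻¹ ≡ 8 (mod 67), so λ ≡ 37.
  x = λ² - 0 - 42 = 1369 - 42 ≡ 54; y = λ·(0 - 54) - 50 ≡ 29. → (54, 29)
double: tangent at (54, 29): λ = (3·54² + 5)/(2·29) ≡ 43/58. 58⁻¹ ≡ 52 (mod 67) since 58·52 = 3016 ≡ 1, so λ ≡ 43·52 ≡ 25.
  x = λ² - 54 - 54 = 625 - 108 ≡ 48; y = λ·(54 - 48) - 29 ≡ 54. → (48, 54)
add P: (48, 54) + (42, 63). λ = (63 - 54)/(42 - 48) ≡ 9/61 mod 67. 61⁻¹ ≡ 11 (mod 67) since 61·11 = 671 ≡ 1, so λ ≡ 32.
  x = λ² - 48 - 42 = 1024 - 90 ≡ 63; y = λ·(48 - 63) - 54 ≡ 2. → (63, 2)

(63, 2)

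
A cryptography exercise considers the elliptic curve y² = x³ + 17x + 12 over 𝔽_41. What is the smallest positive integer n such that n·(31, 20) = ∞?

2P: tangent at (31, 20): λ = (3·31² + 17)/(2·20) ≡ 30/40. 40⁻¹ ≡ 40 (mod 41), so λ ≡ 30·40 ≡ 11.
  x = λ² - 31 - 31 = 121 - 62 ≡ 18; y = λ·(31 - 18) - 20 ≡ 0. → (18, 0)
3P: (18, 0) + (31, 20). λ = (20 - 0)/(31 - 18) ≡ 20/13 mod 41. 13⁻¹ ≡ 19 (mod 41), so λ ≡ 11.
  x = λ² - 18 - 31 = 121 - 49 ≡ 31; y = λ·(18 - 31) - 0 ≡ 21. → (31, 21)
4P: (31, 21) + (31, 20): same x and y₁ ≡ -y₂, so the sum is ∞.
4P = ∞, so the order is 4.

4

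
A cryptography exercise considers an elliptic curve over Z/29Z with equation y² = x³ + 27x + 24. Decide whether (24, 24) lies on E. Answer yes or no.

y² = 24² ≡ 25; x³ + 27x + 24 = 14496 ≡ 25 (mod 29). 25 = 25.

yes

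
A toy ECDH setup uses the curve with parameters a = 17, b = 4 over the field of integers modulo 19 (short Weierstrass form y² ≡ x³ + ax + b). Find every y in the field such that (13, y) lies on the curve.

x³ + 17x + 4 = 2422 ≡ 9 (mod 19).
Square roots of 9 mod 19: 3 and 16 (since 3² = 9 ≡ 9).

3, 16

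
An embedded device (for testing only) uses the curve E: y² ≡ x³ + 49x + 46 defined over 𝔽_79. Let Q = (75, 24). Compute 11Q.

Double-and-add on 11 = (1011)₂. Start with Q = (75, 24) for the leading 1-bit.
double: tangent at (75, 24): λ = (3·75² + 49)/(2·24) ≡ 18/48. 48⁻¹ ≡ 28 (mod 79) since 48·28 = 1344 ≡ 1, so λ ≡ 18·28 ≡ 30.
  x = λ² - 75 - 75 = 900 - 150 ≡ 39; y = λ·(75 - 39) - 24 ≡ 29. → (39, 29)
double: tangent at (39, 29): λ = (3·39² + 49)/(2·29) ≡ 30/58. 58⁻¹ ≡ 15 (mod 79), so λ ≡ 30·15 ≡ 55.
  x = λ² - 39 - 39 = 3025 - 78 ≡ 24; y = λ·(39 - 24) - 29 ≡ 6. → (24, 6)
add Q: (24, 6) + (75, 24). λ = (24 - 6)/(75 - 24) ≡ 18/51 mod 79. 51⁻¹ ≡ 31 (mod 79), so λ ≡ 5.
  x = λ² - 24 - 75 = 25 - 99 ≡ 5; y = λ·(24 - 5) - 6 ≡ 10. → (5, 10)
double: tangent at (5, 10): λ = (3·5² + 49)/(2·10) ≡ 45/20. 20⁻¹ ≡ 4 (mod 79), so λ ≡ 45·4 ≡ 22.
  x = λ² - 5 - 5 = 484 - 10 ≡ 0; y = λ·(5 - 0) - 10 ≡ 21. → (0, 21)
add Q: (0, 21) + (75, 24). λ = (24 - 21)/(75 - 0) ≡ 3/75 mod 79. 75⁻¹ ≡ 59 (mod 79), so λ ≡ 19.
  x = λ² - 0 - 75 = 361 - 75 ≡ 49; y = λ·(0 - 49) - 21 ≡ 75. → (49, 75)

(49, 75)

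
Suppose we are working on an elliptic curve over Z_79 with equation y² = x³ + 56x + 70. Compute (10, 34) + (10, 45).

O

The two points share x = 10 and their y-coordinates satisfy 34 + 45 ≡ 0 (mod 79), so they are inverses. Their sum is 𝒪.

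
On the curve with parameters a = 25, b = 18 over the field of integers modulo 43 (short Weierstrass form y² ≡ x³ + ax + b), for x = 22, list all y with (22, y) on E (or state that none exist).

6, 37

x³ + 25x + 18 = 11216 ≡ 36 (mod 43).
Square roots of 36 mod 43: 6 and 37 (since 6² = 36 ≡ 36).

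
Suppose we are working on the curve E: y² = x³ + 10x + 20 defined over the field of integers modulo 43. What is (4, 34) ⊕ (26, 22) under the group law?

(4, 34) + (26, 22). λ = (22 - 34)/(26 - 4) ≡ 31/22 mod 43. 22⁻¹ ≡ 2 (mod 43), so λ ≡ 19.
  x = λ² - 4 - 26 = 361 - 30 ≡ 30; y = λ·(4 - 30) - 34 ≡ 31. → (30, 31)

(30, 31)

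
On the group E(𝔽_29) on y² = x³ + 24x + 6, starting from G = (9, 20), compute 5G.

O

Double-and-add on 5 = (101)₂. Start with G = (9, 20) for the leading 1-bit.
double: tangent at (9, 20): λ = (3·9² + 24)/(2·20) ≡ 6/11. 11⁻¹ ≡ 8 (mod 29), so λ ≡ 6·8 ≡ 19.
  x = λ² - 9 - 9 = 361 - 18 ≡ 24; y = λ·(9 - 24) - 20 ≡ 14. → (24, 14)
double: tangent at (24, 14): λ = (3·24² + 24)/(2·14) ≡ 12/28. 28⁻¹ ≡ 28 (mod 29), so λ ≡ 12·28 ≡ 17.
  x = λ² - 24 - 24 = 289 - 48 ≡ 9; y = λ·(24 - 9) - 14 ≡ 9. → (9, 9)
add G: (9, 9) + (9, 20): same x and y₁ ≡ -y₂, so the sum is ∞.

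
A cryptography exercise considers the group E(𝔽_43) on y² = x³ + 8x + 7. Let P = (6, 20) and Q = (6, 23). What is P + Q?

O

The two points share x = 6 and their y-coordinates satisfy 20 + 23 ≡ 0 (mod 43), so they are inverses. Their sum is the point at infinity.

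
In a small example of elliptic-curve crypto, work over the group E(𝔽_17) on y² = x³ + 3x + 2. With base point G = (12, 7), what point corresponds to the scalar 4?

Double-and-add on 4 = (100)₂. Start with G = (12, 7) for the leading 1-bit.
double: tangent at (12, 7): λ = (3·12² + 3)/(2·7) ≡ 10/14. 14⁻¹ ≡ 11 (mod 17), so λ ≡ 10·11 ≡ 8.
  x = λ² - 12 - 12 = 64 - 24 ≡ 6; y = λ·(12 - 6) - 7 ≡ 7. → (6, 7)
double: tangent at (6, 7): λ = (3·6² + 3)/(2·7) ≡ 9/14. 14⁻¹ ≡ 11 (mod 17), so λ ≡ 9·11 ≡ 14.
  x = λ² - 6 - 6 = 196 - 12 ≡ 14; y = λ·(6 - 14) - 7 ≡ 0. → (14, 0)

(14, 0)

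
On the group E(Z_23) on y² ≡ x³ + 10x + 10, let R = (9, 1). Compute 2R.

(5, 22)

tangent at (9, 1): λ = (3·9² + 10)/(2·1) ≡ 0/2. 2⁻¹ ≡ 12 (mod 23) since 2·12 = 24 ≡ 1, so λ ≡ 0·12 ≡ 0.
  x = λ² - 9 - 9 = 0 - 18 ≡ 5; y = λ·(9 - 5) - 1 ≡ 22. → (5, 22)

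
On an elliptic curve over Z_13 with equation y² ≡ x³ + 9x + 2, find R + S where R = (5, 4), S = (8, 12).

(10, 0)

(5, 4) + (8, 12). λ = (12 - 4)/(8 - 5) ≡ 8/3 mod 13. 3⁻¹ ≡ 9 (mod 13), so λ ≡ 7.
  x = λ² - 5 - 8 = 49 - 13 ≡ 10; y = λ·(5 - 10) - 4 ≡ 0. → (10, 0)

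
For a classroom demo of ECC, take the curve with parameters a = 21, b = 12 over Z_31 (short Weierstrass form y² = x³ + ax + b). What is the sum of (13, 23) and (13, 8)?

The two points share x = 13 and their y-coordinates satisfy 23 + 8 ≡ 0 (mod 31), so they are inverses. Their sum is the point at infinity.

O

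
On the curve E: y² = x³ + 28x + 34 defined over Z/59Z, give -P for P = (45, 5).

(45, 54)

-(45, 5) = (45, -5 mod 59) = (45, 54).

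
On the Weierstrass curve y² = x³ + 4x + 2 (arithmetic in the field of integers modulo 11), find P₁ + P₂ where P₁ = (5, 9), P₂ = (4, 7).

(5, 9) + (4, 7). λ = (7 - 9)/(4 - 5) ≡ 9/10 mod 11. 10⁻¹ ≡ 10 (mod 11) since 10·10 = 100 ≡ 1, so λ ≡ 2.
  x = λ² - 5 - 4 = 4 - 9 ≡ 6; y = λ·(5 - 6) - 9 ≡ 0. → (6, 0)

(6, 0)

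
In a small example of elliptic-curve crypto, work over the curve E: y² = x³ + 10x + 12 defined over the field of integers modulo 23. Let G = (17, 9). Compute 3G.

(13, 4)

Repeated addition: build up to 3G.
2G: tangent at (17, 9): λ = (3·17² + 10)/(2·9) ≡ 3/18. 18⁻¹ ≡ 9 (mod 23), so λ ≡ 3·9 ≡ 4.
  x = λ² - 17 - 17 = 16 - 34 ≡ 5; y = λ·(17 - 5) - 9 ≡ 16. → (5, 16)
3G: (5, 16) + (17, 9). λ = (9 - 16)/(17 - 5) ≡ 16/12 mod 23. 12⁻¹ ≡ 2 (mod 23) since 12·2 = 24 ≡ 1, so λ ≡ 9.
  x = λ² - 5 - 17 = 81 - 22 ≡ 13; y = λ·(5 - 13) - 16 ≡ 4. → (13, 4)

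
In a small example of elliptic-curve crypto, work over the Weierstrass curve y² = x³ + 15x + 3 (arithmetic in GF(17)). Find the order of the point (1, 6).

9

2P: tangent at (1, 6): λ = (3·1² + 15)/(2·6) ≡ 1/12. 12⁻¹ ≡ 10 (mod 17), so λ ≡ 1·10 ≡ 10.
  x = λ² - 1 - 1 = 100 - 2 ≡ 13; y = λ·(1 - 13) - 6 ≡ 10. → (13, 10)
3P: (13, 10) + (1, 6). λ = (6 - 10)/(1 - 13) ≡ 13/5 mod 17. 5⁻¹ ≡ 7 (mod 17), so λ ≡ 6.
  x = λ² - 13 - 1 = 36 - 14 ≡ 5; y = λ·(13 - 5) - 10 ≡ 4. → (5, 4)
4P: (5, 4) + (1, 6). λ = (6 - 4)/(1 - 5) ≡ 2/13 mod 17. 13⁻¹ ≡ 4 (mod 17) since 13·4 = 52 ≡ 1, so λ ≡ 8.
  x = λ² - 5 - 1 = 64 - 6 ≡ 7; y = λ·(5 - 7) - 4 ≡ 14. → (7, 14)
5P: (7, 14) + (1, 6). λ = (6 - 14)/(1 - 7) ≡ 9/11 mod 17. 11⁻¹ ≡ 14 (mod 17) since 11·14 = 154 ≡ 1, so λ ≡ 7.
  x = λ² - 7 - 1 = 49 - 8 ≡ 7; y = λ·(7 - 7) - 14 ≡ 3. → (7, 3)
6P: (7, 3) + (1, 6). λ = (6 - 3)/(1 - 7) ≡ 3/11 mod 17. 11⁻¹ ≡ 14 (mod 17) since 11·14 = 154 ≡ 1, so λ ≡ 8.
  x = λ² - 7 - 1 = 64 - 8 ≡ 5; y = λ·(7 - 5) - 3 ≡ 13. → (5, 13)
7P: (5, 13) + (1, 6). λ = (6 - 13)/(1 - 5) ≡ 10/13 mod 17. 13⁻¹ ≡ 4 (mod 17) since 13·4 = 52 ≡ 1, so λ ≡ 6.
  x = λ² - 5 - 1 = 36 - 6 ≡ 13; y = λ·(5 - 13) - 13 ≡ 7. → (13, 7)
8P: (13, 7) + (1, 6). λ = (6 - 7)/(1 - 13) ≡ 16/5 mod 17. 5⁻¹ ≡ 7 (mod 17) since 5·7 = 35 ≡ 1, so λ ≡ 10.
  x = λ² - 13 - 1 = 100 - 14 ≡ 1; y = λ·(13 - 1) - 7 ≡ 11. → (1, 11)
9P: (1, 11) + (1, 6): same x and y₁ ≡ -y₂, so the sum is the point at infinity.
9P = the point at infinity, so the order is 9.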